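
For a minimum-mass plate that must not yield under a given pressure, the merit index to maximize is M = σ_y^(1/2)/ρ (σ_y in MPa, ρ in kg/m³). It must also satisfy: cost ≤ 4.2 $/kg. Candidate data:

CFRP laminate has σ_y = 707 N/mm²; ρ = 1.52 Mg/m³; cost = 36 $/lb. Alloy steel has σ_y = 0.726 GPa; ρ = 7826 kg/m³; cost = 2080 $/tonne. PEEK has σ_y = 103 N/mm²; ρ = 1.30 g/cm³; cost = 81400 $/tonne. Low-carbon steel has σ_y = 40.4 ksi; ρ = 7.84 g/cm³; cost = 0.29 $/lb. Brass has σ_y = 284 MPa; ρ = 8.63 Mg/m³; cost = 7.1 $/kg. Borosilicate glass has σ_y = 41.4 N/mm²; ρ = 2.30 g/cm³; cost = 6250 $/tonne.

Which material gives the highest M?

alloy steel

Screen on constraints: cost ≤ 4.2 $/kg. Survivors: alloy steel, low-carbon steel.
Convert each candidate to consistent units, then evaluate M:
  alloy steel: σ_y = 726.0 MPa, ρ = 7826 kg/m³
  low-carbon steel: σ_y = 278.5 MPa, ρ = 7840 kg/m³
  alloy steel: M = 3.44×10⁻³
  low-carbon steel: M = 2.13×10⁻³
The maximum is for alloy steel.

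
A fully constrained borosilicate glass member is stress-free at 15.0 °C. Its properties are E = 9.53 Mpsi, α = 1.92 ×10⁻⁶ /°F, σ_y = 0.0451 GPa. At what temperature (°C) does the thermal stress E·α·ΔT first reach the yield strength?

214 °C

E = 9.53 Mpsi = 65.71 GPa.
α = 1.92×10⁻⁶/°F × 9/5 = 3.46×10⁻⁶/K.
σ_y = 0.0451 GPa = 45.10 MPa.
E·α·ΔT = 45.10 MPa ⇒ ΔT = 45.10 / (65.71×10³ × 3.46×10⁻⁶) = 198.6 K.
T = 15.0 + 198.6 = 213.6 °C.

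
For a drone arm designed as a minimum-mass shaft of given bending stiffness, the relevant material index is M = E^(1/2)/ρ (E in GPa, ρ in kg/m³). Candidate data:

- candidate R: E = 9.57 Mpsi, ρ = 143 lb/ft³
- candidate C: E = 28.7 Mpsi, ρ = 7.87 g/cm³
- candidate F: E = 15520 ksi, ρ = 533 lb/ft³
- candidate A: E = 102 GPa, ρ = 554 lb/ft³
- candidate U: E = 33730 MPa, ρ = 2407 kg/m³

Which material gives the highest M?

In SI units:
  candidate R: E = 65.98 GPa, ρ = 2291 kg/m³
  candidate C: E = 197.9 GPa, ρ = 7870 kg/m³
  candidate F: E = 107.0 GPa, ρ = 8538 kg/m³
  candidate A: E = 102.0 GPa, ρ = 8874 kg/m³
  candidate U: E = 33.73 GPa, ρ = 2407 kg/m³
  candidate R: M = 3.55×10⁻³
  candidate U: M = 2.41×10⁻³
  candidate C: M = 1.79×10⁻³
  candidate F: M = 1.21×10⁻³
  candidate A: M = 1.14×10⁻³
The maximum is for candidate R.

candidate R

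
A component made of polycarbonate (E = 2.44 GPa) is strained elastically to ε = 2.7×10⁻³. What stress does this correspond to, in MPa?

6.59 MPa

σ = E·ε = 2440 MPa × 2.7×10⁻³ = 6.59 MPa.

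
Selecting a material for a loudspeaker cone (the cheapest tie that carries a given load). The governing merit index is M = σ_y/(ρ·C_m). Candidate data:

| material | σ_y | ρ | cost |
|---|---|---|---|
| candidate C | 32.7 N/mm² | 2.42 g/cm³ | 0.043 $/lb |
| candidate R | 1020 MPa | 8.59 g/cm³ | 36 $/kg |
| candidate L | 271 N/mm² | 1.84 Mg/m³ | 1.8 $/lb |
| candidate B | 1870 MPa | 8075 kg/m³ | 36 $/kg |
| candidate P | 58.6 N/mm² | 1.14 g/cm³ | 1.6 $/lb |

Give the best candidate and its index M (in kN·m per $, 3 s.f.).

Putting every candidate on a common basis:
  candidate C: σ_y = 32.70 MPa, ρ = 2420 kg/m³, cost = 0.09480 $/kg
  candidate R: σ_y = 1020 MPa, ρ = 8590 kg/m³, cost = 36.00 $/kg
  candidate L: σ_y = 271.0 MPa, ρ = 1840 kg/m³, cost = 3.968 $/kg
  candidate B: σ_y = 1870 MPa, ρ = 8075 kg/m³, cost = 36.00 $/kg
  candidate P: σ_y = 58.60 MPa, ρ = 1140 kg/m³, cost = 3.527 $/kg
  candidate C: M = 143 kN·m per $
  candidate L: M = 37.1 kN·m per $
  candidate P: M = 14.6 kN·m per $
  candidate B: M = 6.43 kN·m per $
  candidate R: M = 3.30 kN·m per $
Highest index: candidate C.

candidate C, M = 143 kN·m per $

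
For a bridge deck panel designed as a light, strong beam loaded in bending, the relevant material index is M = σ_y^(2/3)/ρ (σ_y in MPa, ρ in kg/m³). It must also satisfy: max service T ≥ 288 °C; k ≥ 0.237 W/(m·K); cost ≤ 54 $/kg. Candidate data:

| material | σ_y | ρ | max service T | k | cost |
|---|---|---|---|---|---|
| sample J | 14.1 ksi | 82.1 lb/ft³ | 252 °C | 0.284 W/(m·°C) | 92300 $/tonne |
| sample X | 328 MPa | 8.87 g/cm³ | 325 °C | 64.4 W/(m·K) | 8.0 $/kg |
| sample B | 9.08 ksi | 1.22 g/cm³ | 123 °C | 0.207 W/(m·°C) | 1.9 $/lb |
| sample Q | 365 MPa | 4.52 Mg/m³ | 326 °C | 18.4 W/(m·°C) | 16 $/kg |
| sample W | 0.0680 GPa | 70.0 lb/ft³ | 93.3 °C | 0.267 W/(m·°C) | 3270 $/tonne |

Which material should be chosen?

sample Q

Screen on constraints: max service T ≥ 288 °C; k ≥ 0.237 W/(m·K); cost ≤ 54 $/kg. Survivors: sample X, sample Q.
In SI units:
  sample X: σ_y = 328.0 MPa, ρ = 8870 kg/m³
  sample Q: σ_y = 365.0 MPa, ρ = 4520 kg/m³
  sample Q: M = 11.3×10⁻³
  sample X: M = 5.36×10⁻³
Sample Q has the largest M.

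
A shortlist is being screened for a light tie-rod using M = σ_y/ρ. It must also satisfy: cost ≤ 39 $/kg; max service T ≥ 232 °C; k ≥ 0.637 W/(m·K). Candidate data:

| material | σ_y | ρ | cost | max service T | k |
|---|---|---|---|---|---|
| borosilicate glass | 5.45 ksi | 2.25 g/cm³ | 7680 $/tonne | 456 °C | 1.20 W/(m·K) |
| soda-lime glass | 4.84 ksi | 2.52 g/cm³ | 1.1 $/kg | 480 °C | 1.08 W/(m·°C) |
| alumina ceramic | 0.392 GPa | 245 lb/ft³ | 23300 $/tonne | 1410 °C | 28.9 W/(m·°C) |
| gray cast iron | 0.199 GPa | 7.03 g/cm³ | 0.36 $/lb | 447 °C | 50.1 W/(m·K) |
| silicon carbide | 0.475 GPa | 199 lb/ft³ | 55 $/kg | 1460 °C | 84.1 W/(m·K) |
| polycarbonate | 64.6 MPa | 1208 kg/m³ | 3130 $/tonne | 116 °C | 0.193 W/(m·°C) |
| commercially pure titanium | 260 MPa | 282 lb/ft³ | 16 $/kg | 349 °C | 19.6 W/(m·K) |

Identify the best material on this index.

Screen on constraints: cost ≤ 39 $/kg; max service T ≥ 232 °C; k ≥ 0.637 W/(m·K). Survivors: borosilicate glass, soda-lime glass, alumina ceramic, gray cast iron, commercially pure titanium.
Convert each candidate to consistent units, then evaluate M:
  borosilicate glass: σ_y = 37.58 MPa, ρ = 2250 kg/m³
  soda-lime glass: σ_y = 33.37 MPa, ρ = 2520 kg/m³
  alumina ceramic: σ_y = 392.0 MPa, ρ = 3925 kg/m³
  gray cast iron: σ_y = 199.0 MPa, ρ = 7030 kg/m³
  commercially pure titanium: σ_y = 260.0 MPa, ρ = 4517 kg/m³
  alumina ceramic: M = 99.9 kN·m/kg
  commercially pure titanium: M = 57.6 kN·m/kg
  gray cast iron: M = 28.3 kN·m/kg
  borosilicate glass: M = 16.7 kN·m/kg
  soda-lime glass: M = 13.2 kN·m/kg
Alumina ceramic ranks first.

alumina ceramic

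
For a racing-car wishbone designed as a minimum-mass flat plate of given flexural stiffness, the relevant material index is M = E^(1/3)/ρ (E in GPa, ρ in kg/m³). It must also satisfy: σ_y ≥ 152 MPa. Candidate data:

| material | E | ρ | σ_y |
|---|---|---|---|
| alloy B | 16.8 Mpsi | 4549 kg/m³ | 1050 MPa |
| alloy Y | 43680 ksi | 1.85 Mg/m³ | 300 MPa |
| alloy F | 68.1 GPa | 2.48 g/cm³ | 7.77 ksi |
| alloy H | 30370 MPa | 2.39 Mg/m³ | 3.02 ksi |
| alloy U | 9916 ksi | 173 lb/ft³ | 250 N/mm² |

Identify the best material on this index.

Screen on constraints: σ_y ≥ 152 MPa. Survivors: alloy B, alloy Y, alloy U.
In SI units:
  alloy B: E = 115.8 GPa, ρ = 4549 kg/m³
  alloy Y: E = 301.2 GPa, ρ = 1850 kg/m³
  alloy U: E = 68.37 GPa, ρ = 2771 kg/m³
  alloy Y: M = 3.62×10⁻³
  alloy U: M = 1.48×10⁻³
  alloy B: M = 1.07×10⁻³
Alloy Y ranks first.

alloy Y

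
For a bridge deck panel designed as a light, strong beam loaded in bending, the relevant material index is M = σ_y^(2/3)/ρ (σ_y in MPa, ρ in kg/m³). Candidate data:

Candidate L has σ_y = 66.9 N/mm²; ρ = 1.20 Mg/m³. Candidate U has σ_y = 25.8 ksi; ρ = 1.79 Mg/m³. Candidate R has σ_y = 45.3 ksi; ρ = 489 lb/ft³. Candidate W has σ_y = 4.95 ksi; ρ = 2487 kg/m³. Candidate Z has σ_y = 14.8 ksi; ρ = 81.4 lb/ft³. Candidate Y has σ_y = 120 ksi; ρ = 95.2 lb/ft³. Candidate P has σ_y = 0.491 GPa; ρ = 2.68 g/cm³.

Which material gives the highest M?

In SI units:
  candidate L: σ_y = 66.90 MPa, ρ = 1200 kg/m³
  candidate U: σ_y = 177.9 MPa, ρ = 1790 kg/m³
  candidate R: σ_y = 312.3 MPa, ρ = 7833 kg/m³
  candidate W: σ_y = 34.13 MPa, ρ = 2487 kg/m³
  candidate Z: σ_y = 102.0 MPa, ρ = 1304 kg/m³
  candidate Y: σ_y = 827.4 MPa, ρ = 1525 kg/m³
  candidate P: σ_y = 491.0 MPa, ρ = 2680 kg/m³
  candidate Y: M = 57.8×10⁻³
  candidate P: M = 23.2×10⁻³
  candidate U: M = 17.7×10⁻³
  candidate Z: M = 16.7×10⁻³
  candidate L: M = 13.7×10⁻³
  candidate R: M = 5.88×10⁻³
  candidate W: M = 4.23×10⁻³
Highest index: candidate Y.

candidate Y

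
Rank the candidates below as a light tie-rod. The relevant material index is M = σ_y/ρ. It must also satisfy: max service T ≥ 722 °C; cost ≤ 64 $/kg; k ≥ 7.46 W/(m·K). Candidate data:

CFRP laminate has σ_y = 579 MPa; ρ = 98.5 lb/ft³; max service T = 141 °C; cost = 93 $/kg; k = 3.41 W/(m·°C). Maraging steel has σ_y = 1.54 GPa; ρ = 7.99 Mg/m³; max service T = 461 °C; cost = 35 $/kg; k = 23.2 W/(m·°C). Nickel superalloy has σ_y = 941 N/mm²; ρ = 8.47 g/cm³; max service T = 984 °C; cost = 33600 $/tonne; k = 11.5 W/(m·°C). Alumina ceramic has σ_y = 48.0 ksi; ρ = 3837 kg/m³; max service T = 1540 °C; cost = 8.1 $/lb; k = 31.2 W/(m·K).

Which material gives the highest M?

Screen on constraints: max service T ≥ 722 °C; cost ≤ 64 $/kg; k ≥ 7.46 W/(m·K). Survivors: nickel superalloy, alumina ceramic.
Normalizing units and computing the index:
  nickel superalloy: σ_y = 941.0 MPa, ρ = 8470 kg/m³
  alumina ceramic: σ_y = 330.9 MPa, ρ = 3837 kg/m³
  nickel superalloy: M = 111 kN·m/kg
  alumina ceramic: M = 86.3 kN·m/kg
Nickel superalloy has the largest M.

nickel superalloy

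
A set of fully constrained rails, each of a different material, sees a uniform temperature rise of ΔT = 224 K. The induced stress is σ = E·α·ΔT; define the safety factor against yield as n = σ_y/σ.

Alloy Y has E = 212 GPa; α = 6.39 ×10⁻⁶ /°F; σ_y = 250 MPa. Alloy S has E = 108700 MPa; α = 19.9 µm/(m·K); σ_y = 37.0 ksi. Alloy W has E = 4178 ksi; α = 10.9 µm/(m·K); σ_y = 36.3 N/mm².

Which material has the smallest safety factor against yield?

alloy Y

Per material, after unit conversion:
  alloy Y: E = 212.0, α = 11.5, σ_y = 250.0 → σ = 546 MPa, n = 0.458
  alloy S: E = 108.7, α = 19.9, σ_y = 255.1 → σ = 485 MPa, n = 0.526
  alloy W: E = 28.81, α = 10.9, σ_y = 36.30 → σ = 70.3 MPa, n = 0.516
The minimum is alloy Y at n = 0.458.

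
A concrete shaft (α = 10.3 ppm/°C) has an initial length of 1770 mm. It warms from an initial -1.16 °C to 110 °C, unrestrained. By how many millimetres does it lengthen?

2.03 mm

ΔT = 110 − (-1.16) = 111.2 K.
ΔL = α·L₀·ΔT = 10.3×10⁻⁶ × 1770 mm × 111.2 K = 2.03 mm.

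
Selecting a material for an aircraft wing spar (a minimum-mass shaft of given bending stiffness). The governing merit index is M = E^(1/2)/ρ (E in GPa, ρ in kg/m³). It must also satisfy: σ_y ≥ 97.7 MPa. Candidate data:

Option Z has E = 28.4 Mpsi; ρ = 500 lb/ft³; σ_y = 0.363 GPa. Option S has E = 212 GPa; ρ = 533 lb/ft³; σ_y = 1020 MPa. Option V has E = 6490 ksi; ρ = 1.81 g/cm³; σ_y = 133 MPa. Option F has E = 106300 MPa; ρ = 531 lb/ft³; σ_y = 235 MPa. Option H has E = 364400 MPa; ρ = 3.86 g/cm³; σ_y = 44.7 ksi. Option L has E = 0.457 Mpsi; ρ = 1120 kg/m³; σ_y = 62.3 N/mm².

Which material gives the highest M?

Screen on constraints: σ_y ≥ 97.7 MPa. Survivors: option Z, option S, option V, option F, option H.
Convert each candidate to consistent units, then evaluate M:
  option Z: E = 195.8 GPa, ρ = 8009 kg/m³
  option S: E = 212.0 GPa, ρ = 8538 kg/m³
  option V: E = 44.75 GPa, ρ = 1810 kg/m³
  option F: E = 106.3 GPa, ρ = 8506 kg/m³
  option H: E = 364.4 GPa, ρ = 3860 kg/m³
  option H: M = 4.95×10⁻³
  option V: M = 3.70×10⁻³
  option Z: M = 1.75×10⁻³
  option S: M = 1.71×10⁻³
  option F: M = 1.21×10⁻³
Highest index: option H.

option H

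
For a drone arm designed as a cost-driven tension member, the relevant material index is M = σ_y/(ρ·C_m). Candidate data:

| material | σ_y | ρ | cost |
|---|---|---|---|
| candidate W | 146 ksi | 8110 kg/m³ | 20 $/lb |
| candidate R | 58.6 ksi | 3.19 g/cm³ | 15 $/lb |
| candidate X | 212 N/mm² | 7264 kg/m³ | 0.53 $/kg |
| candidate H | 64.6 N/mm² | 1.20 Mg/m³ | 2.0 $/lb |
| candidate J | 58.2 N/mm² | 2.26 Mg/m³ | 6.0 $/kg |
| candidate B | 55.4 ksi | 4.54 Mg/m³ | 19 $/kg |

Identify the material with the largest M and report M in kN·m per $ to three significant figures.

candidate X, M = 55.1 kN·m per $

In SI units:
  candidate W: σ_y = 1007 MPa, ρ = 8110 kg/m³, cost = 44.09 $/kg
  candidate R: σ_y = 404.0 MPa, ρ = 3190 kg/m³, cost = 33.07 $/kg
  candidate X: σ_y = 212.0 MPa, ρ = 7264 kg/m³, cost = 0.5300 $/kg
  candidate H: σ_y = 64.60 MPa, ρ = 1200 kg/m³, cost = 4.409 $/kg
  candidate J: σ_y = 58.20 MPa, ρ = 2260 kg/m³, cost = 6.000 $/kg
  candidate B: σ_y = 382.0 MPa, ρ = 4540 kg/m³, cost = 19.00 $/kg
  candidate X: M = 55.1 kN·m per $
  candidate H: M = 12.2 kN·m per $
  candidate B: M = 4.43 kN·m per $
  candidate J: M = 4.29 kN·m per $
  candidate R: M = 3.83 kN·m per $
  candidate W: M = 2.82 kN·m per $
Candidate X ranks first.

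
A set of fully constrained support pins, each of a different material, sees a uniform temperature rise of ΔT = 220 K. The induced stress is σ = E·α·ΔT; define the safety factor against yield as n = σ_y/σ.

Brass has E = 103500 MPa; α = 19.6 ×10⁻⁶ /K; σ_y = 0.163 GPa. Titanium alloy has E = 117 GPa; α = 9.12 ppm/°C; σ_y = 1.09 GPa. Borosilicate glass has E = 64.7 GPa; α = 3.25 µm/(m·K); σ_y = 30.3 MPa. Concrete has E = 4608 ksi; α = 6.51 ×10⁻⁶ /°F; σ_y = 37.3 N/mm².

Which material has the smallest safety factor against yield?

Per material, after unit conversion:
  brass: E = 103.5, α = 19.6, σ_y = 163.0 → σ = 446 MPa, n = 0.365
  titanium alloy: E = 117.0, α = 9.12, σ_y = 1090 → σ = 235 MPa, n = 4.64
  borosilicate glass: E = 64.70, α = 3.25, σ_y = 30.30 → σ = 46.3 MPa, n = 0.655
  concrete: E = 31.77, α = 11.7, σ_y = 37.30 → σ = 81.9 MPa, n = 0.455
Smallest n: brass with n = 0.365.

brass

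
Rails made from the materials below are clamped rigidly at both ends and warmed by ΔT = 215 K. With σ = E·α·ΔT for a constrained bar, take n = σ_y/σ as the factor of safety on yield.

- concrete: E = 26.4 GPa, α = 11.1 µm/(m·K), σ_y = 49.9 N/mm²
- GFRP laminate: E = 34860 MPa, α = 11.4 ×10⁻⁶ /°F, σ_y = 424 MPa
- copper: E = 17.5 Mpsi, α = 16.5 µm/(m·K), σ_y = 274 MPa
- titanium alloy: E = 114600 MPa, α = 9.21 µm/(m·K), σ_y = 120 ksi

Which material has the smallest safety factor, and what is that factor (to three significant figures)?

copper, n = 0.640

In consistent units (E in GPa, α in ×10⁻⁶/K, σ_y in MPa):
  concrete: E = 26.40, α = 11.1, σ_y = 49.90 → σ = 63.0 MPa, n = 0.792
  GFRP laminate: E = 34.86, α = 20.5, σ_y = 424.0 → σ = 154 MPa, n = 2.76
  copper: E = 120.7, α = 16.5, σ_y = 274.0 → σ = 428 MPa, n = 0.640
  titanium alloy: E = 114.6, α = 9.21, σ_y = 827.4 → σ = 227 MPa, n = 3.65
The minimum is copper at n = 0.640.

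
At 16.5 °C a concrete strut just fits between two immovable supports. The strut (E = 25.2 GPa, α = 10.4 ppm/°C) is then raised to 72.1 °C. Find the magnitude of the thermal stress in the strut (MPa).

ΔT = 55.60 K. Constrained thermal stress σ = E·α·ΔT = 25.20×10³ MPa × 10.4×10⁻⁶ × 55.60 = 14.6 MPa (compressive).

14.6 MPa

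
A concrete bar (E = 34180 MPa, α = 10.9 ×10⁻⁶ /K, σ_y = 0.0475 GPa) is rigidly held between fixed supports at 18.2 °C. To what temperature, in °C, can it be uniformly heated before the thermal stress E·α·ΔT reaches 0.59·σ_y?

E = 34180 MPa = 34.18 GPa.
σ_y = 0.0475 GPa = 47.50 MPa.
E·α·ΔT = 28.02 MPa ⇒ ΔT = 28.02 / (34.18×10³ × 10.9×10⁻⁶) = 75.22 K.
T = 18.2 + 75.22 = 93.42 °C.

93.4 °C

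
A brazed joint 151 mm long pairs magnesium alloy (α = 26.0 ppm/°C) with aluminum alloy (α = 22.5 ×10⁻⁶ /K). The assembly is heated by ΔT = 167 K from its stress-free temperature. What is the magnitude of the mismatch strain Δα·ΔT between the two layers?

5.84×10⁻⁴

Δα = |26.0 − 22.5|×10⁻⁶/K = 3.50×10⁻⁶/K.
Mismatch strain = Δα·ΔT = 3.50×10⁻⁶ × 167.0 = 5.84×10⁻⁴.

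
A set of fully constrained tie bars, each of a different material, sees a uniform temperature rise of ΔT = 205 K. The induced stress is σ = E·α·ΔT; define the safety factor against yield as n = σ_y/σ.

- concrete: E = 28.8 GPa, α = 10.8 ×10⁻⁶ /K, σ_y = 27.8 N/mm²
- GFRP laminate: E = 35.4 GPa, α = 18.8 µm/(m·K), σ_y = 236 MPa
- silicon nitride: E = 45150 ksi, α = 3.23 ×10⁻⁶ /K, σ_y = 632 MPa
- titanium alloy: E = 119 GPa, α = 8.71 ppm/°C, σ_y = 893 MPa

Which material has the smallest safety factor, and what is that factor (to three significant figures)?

Per material, after unit conversion:
  concrete: E = 28.80, α = 10.8, σ_y = 27.80 → σ = 63.8 MPa, n = 0.436
  GFRP laminate: E = 35.40, α = 18.8, σ_y = 236.0 → σ = 136 MPa, n = 1.73
  silicon nitride: E = 311.3, α = 3.23, σ_y = 632.0 → σ = 206 MPa, n = 3.07
  titanium alloy: E = 119.0, α = 8.71, σ_y = 893.0 → σ = 212 MPa, n = 4.20
Concrete has the lowest safety factor, n = 0.436.

concrete, n = 0.436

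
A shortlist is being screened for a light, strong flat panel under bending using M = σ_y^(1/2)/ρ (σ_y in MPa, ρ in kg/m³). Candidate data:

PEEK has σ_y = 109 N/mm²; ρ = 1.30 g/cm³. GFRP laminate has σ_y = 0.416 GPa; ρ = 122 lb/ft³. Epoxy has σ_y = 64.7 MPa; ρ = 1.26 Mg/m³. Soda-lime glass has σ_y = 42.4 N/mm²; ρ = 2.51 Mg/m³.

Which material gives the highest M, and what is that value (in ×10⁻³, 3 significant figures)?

In SI units:
  PEEK: σ_y = 109.0 MPa, ρ = 1300 kg/m³
  GFRP laminate: σ_y = 416.0 MPa, ρ = 1954 kg/m³
  epoxy: σ_y = 64.70 MPa, ρ = 1260 kg/m³
  soda-lime glass: σ_y = 42.40 MPa, ρ = 2510 kg/m³
  GFRP laminate: M = 10.4×10⁻³
  PEEK: M = 8.03×10⁻³
  epoxy: M = 6.38×10⁻³
  soda-lime glass: M = 2.59×10⁻³
The maximum is for GFRP laminate.

GFRP laminate, M = 10.4×10⁻³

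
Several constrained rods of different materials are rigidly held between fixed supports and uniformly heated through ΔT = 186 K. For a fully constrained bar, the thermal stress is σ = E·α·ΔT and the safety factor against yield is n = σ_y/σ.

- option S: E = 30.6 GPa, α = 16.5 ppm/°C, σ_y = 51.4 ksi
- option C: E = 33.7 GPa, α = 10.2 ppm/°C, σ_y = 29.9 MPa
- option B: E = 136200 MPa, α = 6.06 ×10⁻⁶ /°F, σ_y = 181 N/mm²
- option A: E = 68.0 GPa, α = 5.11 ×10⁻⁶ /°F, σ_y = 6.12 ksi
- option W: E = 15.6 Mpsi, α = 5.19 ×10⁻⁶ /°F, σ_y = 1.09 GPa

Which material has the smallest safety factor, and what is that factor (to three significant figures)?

option A, n = 0.363

Per material, after unit conversion:
  option S: E = 30.60, α = 16.5, σ_y = 354.4 → σ = 93.9 MPa, n = 3.77
  option C: E = 33.70, α = 10.2, σ_y = 29.90 → σ = 63.9 MPa, n = 0.468
  option B: E = 136.2, α = 10.9, σ_y = 181.0 → σ = 276 MPa, n = 0.655
  option A: E = 68.00, α = 9.20, σ_y = 42.20 → σ = 116 MPa, n = 0.363
  option W: E = 107.6, α = 9.34, σ_y = 1090 → σ = 187 MPa, n = 5.83
The minimum is option A at n = 0.363.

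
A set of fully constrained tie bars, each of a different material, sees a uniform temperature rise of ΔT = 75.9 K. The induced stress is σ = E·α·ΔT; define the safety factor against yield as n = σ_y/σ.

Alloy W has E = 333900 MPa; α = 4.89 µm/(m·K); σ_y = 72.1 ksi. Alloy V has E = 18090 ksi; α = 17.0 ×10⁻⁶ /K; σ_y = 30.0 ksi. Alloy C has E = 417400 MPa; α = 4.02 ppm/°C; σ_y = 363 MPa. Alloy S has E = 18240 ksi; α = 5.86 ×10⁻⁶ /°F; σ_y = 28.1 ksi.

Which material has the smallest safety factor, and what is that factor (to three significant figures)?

With everything in SI (GPa, ×10⁻⁶/K, MPa):
  alloy W: E = 333.9, α = 4.89, σ_y = 497.1 → σ = 124 MPa, n = 4.01
  alloy V: E = 124.7, α = 17.0, σ_y = 206.8 → σ = 161 MPa, n = 1.29
  alloy C: E = 417.4, α = 4.02, σ_y = 363.0 → σ = 127 MPa, n = 2.85
  alloy S: E = 125.8, α = 10.5, σ_y = 193.7 → σ = 101 MPa, n = 1.92
Smallest n: alloy V with n = 1.29.

alloy V, n = 1.29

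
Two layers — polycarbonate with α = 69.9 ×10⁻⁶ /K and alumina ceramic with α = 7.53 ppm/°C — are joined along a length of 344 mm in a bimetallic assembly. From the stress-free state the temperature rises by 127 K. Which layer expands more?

α(polycarbonate) = 69.9×10⁻⁶/K vs α(alumina ceramic) = 7.53×10⁻⁶/K.
Higher α expands more for the same ΔT: polycarbonate.

polycarbonate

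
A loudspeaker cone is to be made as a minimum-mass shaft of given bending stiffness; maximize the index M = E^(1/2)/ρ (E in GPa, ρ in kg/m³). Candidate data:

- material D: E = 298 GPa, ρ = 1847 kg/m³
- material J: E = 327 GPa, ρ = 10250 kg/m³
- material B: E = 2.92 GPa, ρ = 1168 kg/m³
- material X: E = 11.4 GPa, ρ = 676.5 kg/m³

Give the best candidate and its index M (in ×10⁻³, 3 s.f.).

material D, M = 9.35×10⁻³

Per-candidate index values:
  material D: M = 9.35×10⁻³
  material X: M = 4.99×10⁻³
  material J: M = 1.76×10⁻³
  material B: M = 1.46×10⁻³
Material D ranks first.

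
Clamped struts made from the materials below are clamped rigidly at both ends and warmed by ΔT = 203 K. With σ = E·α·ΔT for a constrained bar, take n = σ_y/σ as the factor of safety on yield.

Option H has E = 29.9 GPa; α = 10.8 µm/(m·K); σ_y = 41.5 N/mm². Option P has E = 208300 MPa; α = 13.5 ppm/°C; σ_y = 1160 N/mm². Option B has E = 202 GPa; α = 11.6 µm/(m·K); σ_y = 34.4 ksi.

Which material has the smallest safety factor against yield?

option B

With everything in SI (GPa, ×10⁻⁶/K, MPa):
  option H: E = 29.90, α = 10.8, σ_y = 41.50 → σ = 65.6 MPa, n = 0.633
  option P: E = 208.3, α = 13.5, σ_y = 1160 → σ = 571 MPa, n = 2.03
  option B: E = 202.0, α = 11.6, σ_y = 237.2 → σ = 476 MPa, n = 0.499
Option B has the lowest safety factor, n = 0.499.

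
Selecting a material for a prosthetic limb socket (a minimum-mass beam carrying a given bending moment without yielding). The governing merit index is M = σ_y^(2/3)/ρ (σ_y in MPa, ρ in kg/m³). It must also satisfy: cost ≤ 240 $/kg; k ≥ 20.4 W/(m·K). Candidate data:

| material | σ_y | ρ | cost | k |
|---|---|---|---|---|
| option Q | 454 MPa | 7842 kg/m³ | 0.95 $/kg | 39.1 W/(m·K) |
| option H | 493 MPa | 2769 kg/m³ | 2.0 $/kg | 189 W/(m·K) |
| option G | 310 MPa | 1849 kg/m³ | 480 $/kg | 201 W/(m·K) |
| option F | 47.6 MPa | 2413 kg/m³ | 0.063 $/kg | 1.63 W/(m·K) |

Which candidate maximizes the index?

Screen on constraints: cost ≤ 240 $/kg; k ≥ 20.4 W/(m·K). Survivors: option Q, option H.
Per-candidate index values:
  option H: M = 22.5×10⁻³
  option Q: M = 7.53×10⁻³
Option H ranks first.

option H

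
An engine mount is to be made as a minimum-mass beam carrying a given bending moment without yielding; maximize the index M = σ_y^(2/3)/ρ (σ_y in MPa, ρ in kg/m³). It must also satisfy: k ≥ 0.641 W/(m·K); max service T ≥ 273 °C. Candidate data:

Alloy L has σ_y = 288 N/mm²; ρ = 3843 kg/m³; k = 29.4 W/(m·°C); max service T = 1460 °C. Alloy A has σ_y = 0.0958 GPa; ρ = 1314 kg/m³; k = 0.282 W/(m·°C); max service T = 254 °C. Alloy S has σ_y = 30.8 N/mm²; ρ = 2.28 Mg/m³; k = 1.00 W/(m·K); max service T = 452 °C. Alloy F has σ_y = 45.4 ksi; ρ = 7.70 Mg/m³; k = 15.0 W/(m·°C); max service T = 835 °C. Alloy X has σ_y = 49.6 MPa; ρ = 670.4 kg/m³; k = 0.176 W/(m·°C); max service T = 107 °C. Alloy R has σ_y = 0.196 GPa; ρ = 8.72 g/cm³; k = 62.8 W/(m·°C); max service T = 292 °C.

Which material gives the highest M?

Screen on constraints: k ≥ 0.641 W/(m·K); max service T ≥ 273 °C. Survivors: alloy L, alloy S, alloy F, alloy R.
Normalizing units and computing the index:
  alloy L: σ_y = 288.0 MPa, ρ = 3843 kg/m³
  alloy S: σ_y = 30.80 MPa, ρ = 2280 kg/m³
  alloy F: σ_y = 313.0 MPa, ρ = 7700 kg/m³
  alloy R: σ_y = 196.0 MPa, ρ = 8720 kg/m³
  alloy L: M = 11.3×10⁻³
  alloy F: M = 5.99×10⁻³
  alloy S: M = 4.31×10⁻³
  alloy R: M = 3.87×10⁻³
Alloy L has the largest M.

alloy L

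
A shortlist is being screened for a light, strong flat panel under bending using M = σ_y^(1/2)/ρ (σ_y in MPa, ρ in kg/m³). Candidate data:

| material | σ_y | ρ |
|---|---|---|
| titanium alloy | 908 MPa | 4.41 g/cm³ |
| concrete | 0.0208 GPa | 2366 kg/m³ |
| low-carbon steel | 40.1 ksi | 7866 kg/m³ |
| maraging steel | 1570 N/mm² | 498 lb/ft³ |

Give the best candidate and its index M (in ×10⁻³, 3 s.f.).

Normalizing units and computing the index:
  titanium alloy: σ_y = 908.0 MPa, ρ = 4410 kg/m³
  concrete: σ_y = 20.80 MPa, ρ = 2366 kg/m³
  low-carbon steel: σ_y = 276.5 MPa, ρ = 7866 kg/m³
  maraging steel: σ_y = 1570 MPa, ρ = 7977 kg/m³
  titanium alloy: M = 6.83×10⁻³
  maraging steel: M = 4.97×10⁻³
  low-carbon steel: M = 2.11×10⁻³
  concrete: M = 1.93×10⁻³
The maximum is for titanium alloy.

titanium alloy, M = 6.83×10⁻³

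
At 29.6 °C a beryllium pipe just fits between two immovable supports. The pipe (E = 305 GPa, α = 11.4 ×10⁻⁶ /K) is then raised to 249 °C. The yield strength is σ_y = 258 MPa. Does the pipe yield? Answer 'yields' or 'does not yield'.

ΔT = 219.4 K. Constrained thermal stress σ = E·α·ΔT = 305.0×10³ MPa × 11.4×10⁻⁶ × 219.4 = 763 MPa (compressive).
Compare to σ_y = 258 MPa: σ ≥ σ_y, so it yields.

yields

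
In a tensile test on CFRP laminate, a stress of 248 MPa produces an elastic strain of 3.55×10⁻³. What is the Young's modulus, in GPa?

69.9 GPa

E = σ/ε = 248 MPa / 3.55×10⁻³ = 69860 MPa = 69.9 GPa.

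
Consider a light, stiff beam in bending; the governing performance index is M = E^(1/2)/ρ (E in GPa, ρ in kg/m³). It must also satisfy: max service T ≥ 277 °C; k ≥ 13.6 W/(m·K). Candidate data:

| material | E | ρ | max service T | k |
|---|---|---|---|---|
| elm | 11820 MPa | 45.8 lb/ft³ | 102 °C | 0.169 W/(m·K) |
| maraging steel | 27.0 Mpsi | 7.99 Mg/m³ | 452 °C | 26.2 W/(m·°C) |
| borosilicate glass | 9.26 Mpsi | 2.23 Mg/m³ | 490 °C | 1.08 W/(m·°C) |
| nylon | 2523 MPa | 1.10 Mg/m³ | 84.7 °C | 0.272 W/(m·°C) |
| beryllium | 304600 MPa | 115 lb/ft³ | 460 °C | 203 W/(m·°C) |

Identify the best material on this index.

Screen on constraints: max service T ≥ 277 °C; k ≥ 13.6 W/(m·K). Survivors: maraging steel, beryllium.
Convert each candidate to consistent units, then evaluate M:
  maraging steel: E = 186.2 GPa, ρ = 7990 kg/m³
  beryllium: E = 304.6 GPa, ρ = 1842 kg/m³
  beryllium: M = 9.47×10⁻³
  maraging steel: M = 1.71×10⁻³
The maximum is for beryllium.

beryllium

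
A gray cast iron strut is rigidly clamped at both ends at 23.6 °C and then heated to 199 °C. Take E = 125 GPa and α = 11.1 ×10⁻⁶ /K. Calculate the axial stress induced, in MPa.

ΔT = 175.4 K. Constrained thermal stress σ = E·α·ΔT = 125.0×10³ MPa × 11.1×10⁻⁶ × 175.4 = 243 MPa (compressive).

243 MPa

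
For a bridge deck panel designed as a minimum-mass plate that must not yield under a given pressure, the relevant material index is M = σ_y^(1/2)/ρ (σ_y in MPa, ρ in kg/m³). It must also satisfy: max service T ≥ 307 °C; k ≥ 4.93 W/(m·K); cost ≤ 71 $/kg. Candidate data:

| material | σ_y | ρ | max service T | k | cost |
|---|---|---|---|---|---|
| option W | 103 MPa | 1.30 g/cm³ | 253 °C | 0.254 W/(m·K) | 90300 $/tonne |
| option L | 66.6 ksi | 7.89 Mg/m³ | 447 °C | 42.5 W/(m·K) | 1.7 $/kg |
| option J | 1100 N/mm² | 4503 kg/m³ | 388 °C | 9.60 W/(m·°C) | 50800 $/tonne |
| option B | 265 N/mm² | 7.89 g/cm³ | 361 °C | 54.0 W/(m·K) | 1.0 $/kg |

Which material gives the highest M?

option J

Screen on constraints: max service T ≥ 307 °C; k ≥ 4.93 W/(m·K); cost ≤ 71 $/kg. Survivors: option L, option J, option B.
In SI units:
  option L: σ_y = 459.2 MPa, ρ = 7890 kg/m³
  option J: σ_y = 1100 MPa, ρ = 4503 kg/m³
  option B: σ_y = 265.0 MPa, ρ = 7890 kg/m³
  option J: M = 7.37×10⁻³
  option L: M = 2.72×10⁻³
  option B: M = 2.06×10⁻³
The maximum is for option J.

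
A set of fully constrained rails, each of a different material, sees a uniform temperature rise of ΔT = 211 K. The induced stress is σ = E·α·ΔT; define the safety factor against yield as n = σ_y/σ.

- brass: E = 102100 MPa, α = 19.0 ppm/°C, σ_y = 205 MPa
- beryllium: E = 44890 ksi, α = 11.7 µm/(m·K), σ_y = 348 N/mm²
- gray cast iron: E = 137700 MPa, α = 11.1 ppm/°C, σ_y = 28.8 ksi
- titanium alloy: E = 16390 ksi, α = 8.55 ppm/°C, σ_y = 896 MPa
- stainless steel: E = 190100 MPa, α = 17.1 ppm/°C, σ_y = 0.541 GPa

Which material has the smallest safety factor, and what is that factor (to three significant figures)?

With everything in SI (GPa, ×10⁻⁶/K, MPa):
  brass: E = 102.1, α = 19.0, σ_y = 205.0 → σ = 409 MPa, n = 0.501
  beryllium: E = 309.5, α = 11.7, σ_y = 348.0 → σ = 764 MPa, n = 0.455
  gray cast iron: E = 137.7, α = 11.1, σ_y = 198.6 → σ = 323 MPa, n = 0.616
  titanium alloy: E = 113.0, α = 8.55, σ_y = 896.0 → σ = 204 MPa, n = 4.40
  stainless steel: E = 190.1, α = 17.1, σ_y = 541.0 → σ = 686 MPa, n = 0.789
Beryllium has the lowest safety factor, n = 0.455.

beryllium, n = 0.455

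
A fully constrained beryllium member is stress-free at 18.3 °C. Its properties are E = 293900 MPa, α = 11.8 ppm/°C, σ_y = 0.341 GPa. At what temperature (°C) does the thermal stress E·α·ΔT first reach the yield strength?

E = 293900 MPa = 293.9 GPa.
σ_y = 0.341 GPa = 341.0 MPa.
E·α·ΔT = 341.0 MPa ⇒ ΔT = 341.0 / (293.9×10³ × 11.8×10⁻⁶) = 98.33 K.
T = 18.3 + 98.33 = 116.6 °C.

117 °C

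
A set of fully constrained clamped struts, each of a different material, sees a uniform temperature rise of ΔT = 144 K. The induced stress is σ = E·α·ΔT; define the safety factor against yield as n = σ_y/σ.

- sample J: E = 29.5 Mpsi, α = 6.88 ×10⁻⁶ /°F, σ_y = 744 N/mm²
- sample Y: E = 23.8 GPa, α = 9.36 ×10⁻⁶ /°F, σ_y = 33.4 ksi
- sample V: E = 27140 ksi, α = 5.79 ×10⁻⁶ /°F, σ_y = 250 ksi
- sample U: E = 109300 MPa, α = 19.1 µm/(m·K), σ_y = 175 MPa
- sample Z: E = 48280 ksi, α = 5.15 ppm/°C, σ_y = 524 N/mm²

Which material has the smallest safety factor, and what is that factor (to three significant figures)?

Per material, after unit conversion:
  sample J: E = 203.4, α = 12.4, σ_y = 744.0 → σ = 363 MPa, n = 2.05
  sample Y: E = 23.80, α = 16.8, σ_y = 230.3 → σ = 57.7 MPa, n = 3.99
  sample V: E = 187.1, α = 10.4, σ_y = 1724 → σ = 281 MPa, n = 6.14
  sample U: E = 109.3, α = 19.1, σ_y = 175.0 → σ = 301 MPa, n = 0.582
  sample Z: E = 332.9, α = 5.15, σ_y = 524.0 → σ = 247 MPa, n = 2.12
Sample U has the lowest safety factor, n = 0.582.

sample U, n = 0.582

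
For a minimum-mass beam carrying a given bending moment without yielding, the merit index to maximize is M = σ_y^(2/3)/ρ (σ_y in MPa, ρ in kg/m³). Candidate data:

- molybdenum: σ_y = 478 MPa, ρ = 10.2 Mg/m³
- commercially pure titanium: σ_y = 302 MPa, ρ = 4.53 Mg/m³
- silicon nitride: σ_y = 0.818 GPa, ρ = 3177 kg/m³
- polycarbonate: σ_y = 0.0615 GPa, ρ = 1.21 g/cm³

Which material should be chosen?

Putting every candidate on a common basis:
  molybdenum: σ_y = 478.0 MPa, ρ = 10200 kg/m³
  commercially pure titanium: σ_y = 302.0 MPa, ρ = 4530 kg/m³
  silicon nitride: σ_y = 818.0 MPa, ρ = 3177 kg/m³
  polycarbonate: σ_y = 61.50 MPa, ρ = 1210 kg/m³
  silicon nitride: M = 27.5×10⁻³
  polycarbonate: M = 12.9×10⁻³
  commercially pure titanium: M = 9.94×10⁻³
  molybdenum: M = 5.99×10⁻³
Highest index: silicon nitride.

silicon nitride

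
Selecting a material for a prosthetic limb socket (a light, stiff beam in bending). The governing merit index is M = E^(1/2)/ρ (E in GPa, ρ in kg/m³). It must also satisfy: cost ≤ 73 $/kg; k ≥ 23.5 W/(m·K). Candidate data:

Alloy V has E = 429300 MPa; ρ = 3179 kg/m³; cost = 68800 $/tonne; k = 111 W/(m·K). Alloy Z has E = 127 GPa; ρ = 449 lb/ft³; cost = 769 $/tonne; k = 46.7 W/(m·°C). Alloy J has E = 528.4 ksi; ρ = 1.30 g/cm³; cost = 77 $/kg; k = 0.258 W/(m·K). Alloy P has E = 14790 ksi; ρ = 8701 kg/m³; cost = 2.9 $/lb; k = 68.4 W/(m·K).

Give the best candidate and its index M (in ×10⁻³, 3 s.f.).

Screen on constraints: cost ≤ 73 $/kg; k ≥ 23.5 W/(m·K). Survivors: alloy V, alloy Z, alloy P.
Putting every candidate on a common basis:
  alloy V: E = 429.3 GPa, ρ = 3179 kg/m³
  alloy Z: E = 127.0 GPa, ρ = 7192 kg/m³
  alloy P: E = 102.0 GPa, ρ = 8701 kg/m³
  alloy V: M = 6.52×10⁻³
  alloy Z: M = 1.57×10⁻³
  alloy P: M = 1.16×10⁻³
Alloy V ranks first.

alloy V, M = 6.52×10⁻³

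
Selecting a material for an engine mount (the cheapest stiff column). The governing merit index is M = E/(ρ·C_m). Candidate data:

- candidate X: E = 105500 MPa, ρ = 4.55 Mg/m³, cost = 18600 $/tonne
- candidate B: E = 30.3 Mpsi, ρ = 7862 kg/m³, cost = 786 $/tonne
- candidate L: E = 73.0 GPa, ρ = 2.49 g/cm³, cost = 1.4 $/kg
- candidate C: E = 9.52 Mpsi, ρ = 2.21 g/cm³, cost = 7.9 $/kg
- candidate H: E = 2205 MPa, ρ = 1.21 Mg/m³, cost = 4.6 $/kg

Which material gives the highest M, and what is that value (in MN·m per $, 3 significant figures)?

In SI units:
  candidate X: E = 105.5 GPa, ρ = 4550 kg/m³, cost = 18.60 $/kg
  candidate B: E = 208.9 GPa, ρ = 7862 kg/m³, cost = 0.7860 $/kg
  candidate L: E = 73.00 GPa, ρ = 2490 kg/m³, cost = 1.400 $/kg
  candidate C: E = 65.64 GPa, ρ = 2210 kg/m³, cost = 7.900 $/kg
  candidate H: E = 2.205 GPa, ρ = 1210 kg/m³, cost = 4.600 $/kg
  candidate B: M = 33.8 MN·m per $
  candidate L: M = 20.9 MN·m per $
  candidate C: M = 3.76 MN·m per $
  candidate X: M = 1.25 MN·m per $
  candidate H: M = 0.396 MN·m per $
The maximum is for candidate B.

candidate B, M = 33.8 MN·m per $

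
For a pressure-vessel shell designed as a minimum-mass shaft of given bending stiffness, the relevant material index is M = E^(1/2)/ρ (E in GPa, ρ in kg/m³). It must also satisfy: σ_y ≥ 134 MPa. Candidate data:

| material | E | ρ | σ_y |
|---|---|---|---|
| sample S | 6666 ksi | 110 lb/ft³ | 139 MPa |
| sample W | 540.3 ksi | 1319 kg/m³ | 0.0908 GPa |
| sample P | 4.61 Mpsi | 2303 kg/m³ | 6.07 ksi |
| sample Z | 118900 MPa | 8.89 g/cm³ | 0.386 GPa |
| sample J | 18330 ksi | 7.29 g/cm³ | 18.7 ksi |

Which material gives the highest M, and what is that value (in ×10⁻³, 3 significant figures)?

Screen on constraints: σ_y ≥ 134 MPa. Survivors: sample S, sample Z.
Normalizing units and computing the index:
  sample S: E = 45.96 GPa, ρ = 1762 kg/m³
  sample Z: E = 118.9 GPa, ρ = 8890 kg/m³
  sample S: M = 3.85×10⁻³
  sample Z: M = 1.23×10⁻³
Sample S has the largest M.

sample S, M = 3.85×10⁻³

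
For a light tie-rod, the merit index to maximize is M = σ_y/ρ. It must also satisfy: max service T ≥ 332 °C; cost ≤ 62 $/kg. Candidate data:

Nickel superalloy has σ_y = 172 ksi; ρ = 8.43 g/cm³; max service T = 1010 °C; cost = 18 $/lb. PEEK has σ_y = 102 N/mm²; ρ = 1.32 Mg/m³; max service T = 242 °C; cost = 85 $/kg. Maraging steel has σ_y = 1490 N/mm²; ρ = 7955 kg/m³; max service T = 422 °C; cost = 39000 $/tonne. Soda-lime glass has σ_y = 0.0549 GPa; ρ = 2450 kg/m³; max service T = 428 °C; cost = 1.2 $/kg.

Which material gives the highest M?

Screen on constraints: max service T ≥ 332 °C; cost ≤ 62 $/kg. Survivors: nickel superalloy, maraging steel, soda-lime glass.
After converting to SI:
  nickel superalloy: σ_y = 1186 MPa, ρ = 8430 kg/m³
  maraging steel: σ_y = 1490 MPa, ρ = 7955 kg/m³
  soda-lime glass: σ_y = 54.90 MPa, ρ = 2450 kg/m³
  maraging steel: M = 187 kN·m/kg
  nickel superalloy: M = 141 kN·m/kg
  soda-lime glass: M = 22.4 kN·m/kg
Maraging steel ranks first.

maraging steel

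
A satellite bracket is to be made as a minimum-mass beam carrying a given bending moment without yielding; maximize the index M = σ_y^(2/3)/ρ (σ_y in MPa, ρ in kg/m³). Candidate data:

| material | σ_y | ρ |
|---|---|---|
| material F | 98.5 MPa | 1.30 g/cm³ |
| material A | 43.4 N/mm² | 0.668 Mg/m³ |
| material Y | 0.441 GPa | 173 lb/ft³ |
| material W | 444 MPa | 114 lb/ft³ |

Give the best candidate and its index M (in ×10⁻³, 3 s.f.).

Convert each candidate to consistent units, then evaluate M:
  material F: σ_y = 98.50 MPa, ρ = 1300 kg/m³
  material A: σ_y = 43.40 MPa, ρ = 668.0 kg/m³
  material Y: σ_y = 441.0 MPa, ρ = 2771 kg/m³
  material W: σ_y = 444.0 MPa, ρ = 1826 kg/m³
  material W: M = 31.9×10⁻³
  material Y: M = 20.9×10⁻³
  material A: M = 18.5×10⁻³
  material F: M = 16.4×10⁻³
Material W ranks first.

material W, M = 31.9×10⁻³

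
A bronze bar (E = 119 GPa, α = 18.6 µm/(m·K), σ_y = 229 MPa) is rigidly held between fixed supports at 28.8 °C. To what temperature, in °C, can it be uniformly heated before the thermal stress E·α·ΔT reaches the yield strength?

E·α·ΔT = 229.0 MPa ⇒ ΔT = 229.0 / (119.0×10³ × 18.6×10⁻⁶) = 103.5 K.
T = 28.8 + 103.5 = 132.3 °C.

132 °C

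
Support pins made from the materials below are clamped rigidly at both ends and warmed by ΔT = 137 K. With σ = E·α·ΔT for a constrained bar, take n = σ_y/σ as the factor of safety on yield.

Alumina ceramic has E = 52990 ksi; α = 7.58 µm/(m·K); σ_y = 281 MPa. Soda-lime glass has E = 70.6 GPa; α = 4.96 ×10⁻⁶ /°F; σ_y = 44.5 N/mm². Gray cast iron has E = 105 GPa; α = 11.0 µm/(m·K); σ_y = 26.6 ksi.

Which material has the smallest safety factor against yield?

Per material, after unit conversion:
  alumina ceramic: E = 365.4, α = 7.58, σ_y = 281.0 → σ = 379 MPa, n = 0.741
  soda-lime glass: E = 70.60, α = 8.93, σ_y = 44.50 → σ = 86.4 MPa, n = 0.515
  gray cast iron: E = 105.0, α = 11.0, σ_y = 183.4 → σ = 158 MPa, n = 1.16
Smallest n: soda-lime glass with n = 0.515.

soda-lime glass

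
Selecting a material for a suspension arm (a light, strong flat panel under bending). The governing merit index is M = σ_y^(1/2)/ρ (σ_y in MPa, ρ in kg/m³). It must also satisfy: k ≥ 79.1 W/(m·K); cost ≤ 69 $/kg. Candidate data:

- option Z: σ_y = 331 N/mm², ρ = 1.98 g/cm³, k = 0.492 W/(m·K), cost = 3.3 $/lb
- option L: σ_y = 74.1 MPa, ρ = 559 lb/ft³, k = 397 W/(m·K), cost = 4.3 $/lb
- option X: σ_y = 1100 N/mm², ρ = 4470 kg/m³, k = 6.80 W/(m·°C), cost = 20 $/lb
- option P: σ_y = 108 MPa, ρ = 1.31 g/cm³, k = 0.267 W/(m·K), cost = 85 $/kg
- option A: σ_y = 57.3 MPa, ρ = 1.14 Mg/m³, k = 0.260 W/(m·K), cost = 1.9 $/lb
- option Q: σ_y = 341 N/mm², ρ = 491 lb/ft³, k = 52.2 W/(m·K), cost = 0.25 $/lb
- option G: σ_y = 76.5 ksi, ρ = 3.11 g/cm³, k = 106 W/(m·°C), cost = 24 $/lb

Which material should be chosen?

option G

Screen on constraints: k ≥ 79.1 W/(m·K); cost ≤ 69 $/kg. Survivors: option L, option G.
Putting every candidate on a common basis:
  option L: σ_y = 74.10 MPa, ρ = 8954 kg/m³
  option G: σ_y = 527.4 MPa, ρ = 3110 kg/m³
  option G: M = 7.38×10⁻³
  option L: M = 0.961×10⁻³
Option G ranks first.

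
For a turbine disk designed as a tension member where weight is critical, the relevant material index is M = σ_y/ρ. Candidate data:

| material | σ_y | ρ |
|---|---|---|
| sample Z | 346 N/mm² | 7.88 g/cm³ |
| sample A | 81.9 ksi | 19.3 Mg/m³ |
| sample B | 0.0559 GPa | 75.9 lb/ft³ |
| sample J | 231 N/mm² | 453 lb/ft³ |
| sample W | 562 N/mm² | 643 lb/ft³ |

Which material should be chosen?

After converting to SI:
  sample Z: σ_y = 346.0 MPa, ρ = 7880 kg/m³
  sample A: σ_y = 564.7 MPa, ρ = 19300 kg/m³
  sample B: σ_y = 55.90 MPa, ρ = 1216 kg/m³
  sample J: σ_y = 231.0 MPa, ρ = 7256 kg/m³
  sample W: σ_y = 562.0 MPa, ρ = 10300 kg/m³
  sample W: M = 54.6 kN·m/kg
  sample B: M = 46.0 kN·m/kg
  sample Z: M = 43.9 kN·m/kg
  sample J: M = 31.8 kN·m/kg
  sample A: M = 29.3 kN·m/kg
Highest index: sample W.

sample W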